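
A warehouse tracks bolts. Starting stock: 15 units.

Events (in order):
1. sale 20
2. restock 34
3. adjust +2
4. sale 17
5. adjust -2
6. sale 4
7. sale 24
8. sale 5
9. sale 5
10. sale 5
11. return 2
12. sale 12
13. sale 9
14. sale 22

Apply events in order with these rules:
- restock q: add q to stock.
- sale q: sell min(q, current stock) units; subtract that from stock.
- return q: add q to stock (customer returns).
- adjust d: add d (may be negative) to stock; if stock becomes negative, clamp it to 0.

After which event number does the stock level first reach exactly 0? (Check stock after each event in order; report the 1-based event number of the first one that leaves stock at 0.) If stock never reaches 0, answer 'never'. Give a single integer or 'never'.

Answer: 1

Derivation:
Processing events:
Start: stock = 15
  Event 1 (sale 20): sell min(20,15)=15. stock: 15 - 15 = 0. total_sold = 15
  Event 2 (restock 34): 0 + 34 = 34
  Event 3 (adjust +2): 34 + 2 = 36
  Event 4 (sale 17): sell min(17,36)=17. stock: 36 - 17 = 19. total_sold = 32
  Event 5 (adjust -2): 19 + -2 = 17
  Event 6 (sale 4): sell min(4,17)=4. stock: 17 - 4 = 13. total_sold = 36
  Event 7 (sale 24): sell min(24,13)=13. stock: 13 - 13 = 0. total_sold = 49
  Event 8 (sale 5): sell min(5,0)=0. stock: 0 - 0 = 0. total_sold = 49
  Event 9 (sale 5): sell min(5,0)=0. stock: 0 - 0 = 0. total_sold = 49
  Event 10 (sale 5): sell min(5,0)=0. stock: 0 - 0 = 0. total_sold = 49
  Event 11 (return 2): 0 + 2 = 2
  Event 12 (sale 12): sell min(12,2)=2. stock: 2 - 2 = 0. total_sold = 51
  Event 13 (sale 9): sell min(9,0)=0. stock: 0 - 0 = 0. total_sold = 51
  Event 14 (sale 22): sell min(22,0)=0. stock: 0 - 0 = 0. total_sold = 51
Final: stock = 0, total_sold = 51

First zero at event 1.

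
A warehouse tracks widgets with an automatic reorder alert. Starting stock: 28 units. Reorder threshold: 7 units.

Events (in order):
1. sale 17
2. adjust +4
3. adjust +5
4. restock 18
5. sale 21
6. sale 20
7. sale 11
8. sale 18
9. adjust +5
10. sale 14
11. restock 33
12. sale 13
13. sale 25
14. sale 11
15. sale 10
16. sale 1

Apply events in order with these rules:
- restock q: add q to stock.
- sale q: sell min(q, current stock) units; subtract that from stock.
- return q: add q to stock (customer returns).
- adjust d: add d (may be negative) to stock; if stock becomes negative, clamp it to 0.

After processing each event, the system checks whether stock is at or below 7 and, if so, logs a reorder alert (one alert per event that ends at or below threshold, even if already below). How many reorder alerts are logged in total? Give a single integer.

Answer: 9

Derivation:
Processing events:
Start: stock = 28
  Event 1 (sale 17): sell min(17,28)=17. stock: 28 - 17 = 11. total_sold = 17
  Event 2 (adjust +4): 11 + 4 = 15
  Event 3 (adjust +5): 15 + 5 = 20
  Event 4 (restock 18): 20 + 18 = 38
  Event 5 (sale 21): sell min(21,38)=21. stock: 38 - 21 = 17. total_sold = 38
  Event 6 (sale 20): sell min(20,17)=17. stock: 17 - 17 = 0. total_sold = 55
  Event 7 (sale 11): sell min(11,0)=0. stock: 0 - 0 = 0. total_sold = 55
  Event 8 (sale 18): sell min(18,0)=0. stock: 0 - 0 = 0. total_sold = 55
  Event 9 (adjust +5): 0 + 5 = 5
  Event 10 (sale 14): sell min(14,5)=5. stock: 5 - 5 = 0. total_sold = 60
  Event 11 (restock 33): 0 + 33 = 33
  Event 12 (sale 13): sell min(13,33)=13. stock: 33 - 13 = 20. total_sold = 73
  Event 13 (sale 25): sell min(25,20)=20. stock: 20 - 20 = 0. total_sold = 93
  Event 14 (sale 11): sell min(11,0)=0. stock: 0 - 0 = 0. total_sold = 93
  Event 15 (sale 10): sell min(10,0)=0. stock: 0 - 0 = 0. total_sold = 93
  Event 16 (sale 1): sell min(1,0)=0. stock: 0 - 0 = 0. total_sold = 93
Final: stock = 0, total_sold = 93

Checking against threshold 7:
  After event 1: stock=11 > 7
  After event 2: stock=15 > 7
  After event 3: stock=20 > 7
  After event 4: stock=38 > 7
  After event 5: stock=17 > 7
  After event 6: stock=0 <= 7 -> ALERT
  After event 7: stock=0 <= 7 -> ALERT
  After event 8: stock=0 <= 7 -> ALERT
  After event 9: stock=5 <= 7 -> ALERT
  After event 10: stock=0 <= 7 -> ALERT
  After event 11: stock=33 > 7
  After event 12: stock=20 > 7
  After event 13: stock=0 <= 7 -> ALERT
  After event 14: stock=0 <= 7 -> ALERT
  After event 15: stock=0 <= 7 -> ALERT
  After event 16: stock=0 <= 7 -> ALERT
Alert events: [6, 7, 8, 9, 10, 13, 14, 15, 16]. Count = 9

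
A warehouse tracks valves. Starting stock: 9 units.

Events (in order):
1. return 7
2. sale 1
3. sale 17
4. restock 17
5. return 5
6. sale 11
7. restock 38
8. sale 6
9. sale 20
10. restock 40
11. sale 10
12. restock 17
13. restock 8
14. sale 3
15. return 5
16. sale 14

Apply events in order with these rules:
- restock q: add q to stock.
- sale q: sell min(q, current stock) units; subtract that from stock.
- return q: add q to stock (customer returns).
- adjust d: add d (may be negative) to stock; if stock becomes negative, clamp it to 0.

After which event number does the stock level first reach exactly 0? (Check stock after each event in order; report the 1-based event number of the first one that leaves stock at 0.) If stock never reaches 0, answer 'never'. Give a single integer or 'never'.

Processing events:
Start: stock = 9
  Event 1 (return 7): 9 + 7 = 16
  Event 2 (sale 1): sell min(1,16)=1. stock: 16 - 1 = 15. total_sold = 1
  Event 3 (sale 17): sell min(17,15)=15. stock: 15 - 15 = 0. total_sold = 16
  Event 4 (restock 17): 0 + 17 = 17
  Event 5 (return 5): 17 + 5 = 22
  Event 6 (sale 11): sell min(11,22)=11. stock: 22 - 11 = 11. total_sold = 27
  Event 7 (restock 38): 11 + 38 = 49
  Event 8 (sale 6): sell min(6,49)=6. stock: 49 - 6 = 43. total_sold = 33
  Event 9 (sale 20): sell min(20,43)=20. stock: 43 - 20 = 23. total_sold = 53
  Event 10 (restock 40): 23 + 40 = 63
  Event 11 (sale 10): sell min(10,63)=10. stock: 63 - 10 = 53. total_sold = 63
  Event 12 (restock 17): 53 + 17 = 70
  Event 13 (restock 8): 70 + 8 = 78
  Event 14 (sale 3): sell min(3,78)=3. stock: 78 - 3 = 75. total_sold = 66
  Event 15 (return 5): 75 + 5 = 80
  Event 16 (sale 14): sell min(14,80)=14. stock: 80 - 14 = 66. total_sold = 80
Final: stock = 66, total_sold = 80

First zero at event 3.

Answer: 3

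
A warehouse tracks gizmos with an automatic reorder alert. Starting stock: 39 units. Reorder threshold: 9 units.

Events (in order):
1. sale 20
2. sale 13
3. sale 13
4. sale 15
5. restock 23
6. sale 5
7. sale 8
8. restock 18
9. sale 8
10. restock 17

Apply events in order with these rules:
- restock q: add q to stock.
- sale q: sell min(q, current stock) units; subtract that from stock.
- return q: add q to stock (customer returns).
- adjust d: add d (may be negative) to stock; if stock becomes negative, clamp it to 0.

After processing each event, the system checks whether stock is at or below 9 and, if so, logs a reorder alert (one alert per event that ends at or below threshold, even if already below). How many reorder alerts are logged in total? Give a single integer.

Processing events:
Start: stock = 39
  Event 1 (sale 20): sell min(20,39)=20. stock: 39 - 20 = 19. total_sold = 20
  Event 2 (sale 13): sell min(13,19)=13. stock: 19 - 13 = 6. total_sold = 33
  Event 3 (sale 13): sell min(13,6)=6. stock: 6 - 6 = 0. total_sold = 39
  Event 4 (sale 15): sell min(15,0)=0. stock: 0 - 0 = 0. total_sold = 39
  Event 5 (restock 23): 0 + 23 = 23
  Event 6 (sale 5): sell min(5,23)=5. stock: 23 - 5 = 18. total_sold = 44
  Event 7 (sale 8): sell min(8,18)=8. stock: 18 - 8 = 10. total_sold = 52
  Event 8 (restock 18): 10 + 18 = 28
  Event 9 (sale 8): sell min(8,28)=8. stock: 28 - 8 = 20. total_sold = 60
  Event 10 (restock 17): 20 + 17 = 37
Final: stock = 37, total_sold = 60

Checking against threshold 9:
  After event 1: stock=19 > 9
  After event 2: stock=6 <= 9 -> ALERT
  After event 3: stock=0 <= 9 -> ALERT
  After event 4: stock=0 <= 9 -> ALERT
  After event 5: stock=23 > 9
  After event 6: stock=18 > 9
  After event 7: stock=10 > 9
  After event 8: stock=28 > 9
  After event 9: stock=20 > 9
  After event 10: stock=37 > 9
Alert events: [2, 3, 4]. Count = 3

Answer: 3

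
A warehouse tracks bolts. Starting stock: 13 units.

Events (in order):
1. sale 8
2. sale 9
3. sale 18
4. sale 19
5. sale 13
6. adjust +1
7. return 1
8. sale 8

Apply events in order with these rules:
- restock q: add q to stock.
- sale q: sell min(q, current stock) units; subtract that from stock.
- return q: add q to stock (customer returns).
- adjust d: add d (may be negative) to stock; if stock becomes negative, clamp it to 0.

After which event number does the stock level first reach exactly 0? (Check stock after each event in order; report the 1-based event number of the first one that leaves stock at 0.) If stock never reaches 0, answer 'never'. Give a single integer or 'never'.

Answer: 2

Derivation:
Processing events:
Start: stock = 13
  Event 1 (sale 8): sell min(8,13)=8. stock: 13 - 8 = 5. total_sold = 8
  Event 2 (sale 9): sell min(9,5)=5. stock: 5 - 5 = 0. total_sold = 13
  Event 3 (sale 18): sell min(18,0)=0. stock: 0 - 0 = 0. total_sold = 13
  Event 4 (sale 19): sell min(19,0)=0. stock: 0 - 0 = 0. total_sold = 13
  Event 5 (sale 13): sell min(13,0)=0. stock: 0 - 0 = 0. total_sold = 13
  Event 6 (adjust +1): 0 + 1 = 1
  Event 7 (return 1): 1 + 1 = 2
  Event 8 (sale 8): sell min(8,2)=2. stock: 2 - 2 = 0. total_sold = 15
Final: stock = 0, total_sold = 15

First zero at event 2.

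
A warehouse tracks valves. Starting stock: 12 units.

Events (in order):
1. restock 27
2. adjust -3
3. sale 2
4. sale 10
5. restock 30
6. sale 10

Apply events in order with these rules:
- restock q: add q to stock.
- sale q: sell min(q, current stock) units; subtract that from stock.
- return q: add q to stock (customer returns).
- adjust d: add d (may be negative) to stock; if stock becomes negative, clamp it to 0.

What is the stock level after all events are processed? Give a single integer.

Processing events:
Start: stock = 12
  Event 1 (restock 27): 12 + 27 = 39
  Event 2 (adjust -3): 39 + -3 = 36
  Event 3 (sale 2): sell min(2,36)=2. stock: 36 - 2 = 34. total_sold = 2
  Event 4 (sale 10): sell min(10,34)=10. stock: 34 - 10 = 24. total_sold = 12
  Event 5 (restock 30): 24 + 30 = 54
  Event 6 (sale 10): sell min(10,54)=10. stock: 54 - 10 = 44. total_sold = 22
Final: stock = 44, total_sold = 22

Answer: 44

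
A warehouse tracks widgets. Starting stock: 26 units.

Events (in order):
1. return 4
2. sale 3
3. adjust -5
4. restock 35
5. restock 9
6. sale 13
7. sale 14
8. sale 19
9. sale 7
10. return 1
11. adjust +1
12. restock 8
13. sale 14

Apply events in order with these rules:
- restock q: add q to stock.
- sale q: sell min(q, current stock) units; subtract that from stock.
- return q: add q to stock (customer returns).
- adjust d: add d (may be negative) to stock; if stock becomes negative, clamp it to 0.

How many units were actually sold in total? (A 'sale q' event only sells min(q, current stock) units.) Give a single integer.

Answer: 70

Derivation:
Processing events:
Start: stock = 26
  Event 1 (return 4): 26 + 4 = 30
  Event 2 (sale 3): sell min(3,30)=3. stock: 30 - 3 = 27. total_sold = 3
  Event 3 (adjust -5): 27 + -5 = 22
  Event 4 (restock 35): 22 + 35 = 57
  Event 5 (restock 9): 57 + 9 = 66
  Event 6 (sale 13): sell min(13,66)=13. stock: 66 - 13 = 53. total_sold = 16
  Event 7 (sale 14): sell min(14,53)=14. stock: 53 - 14 = 39. total_sold = 30
  Event 8 (sale 19): sell min(19,39)=19. stock: 39 - 19 = 20. total_sold = 49
  Event 9 (sale 7): sell min(7,20)=7. stock: 20 - 7 = 13. total_sold = 56
  Event 10 (return 1): 13 + 1 = 14
  Event 11 (adjust +1): 14 + 1 = 15
  Event 12 (restock 8): 15 + 8 = 23
  Event 13 (sale 14): sell min(14,23)=14. stock: 23 - 14 = 9. total_sold = 70
Final: stock = 9, total_sold = 70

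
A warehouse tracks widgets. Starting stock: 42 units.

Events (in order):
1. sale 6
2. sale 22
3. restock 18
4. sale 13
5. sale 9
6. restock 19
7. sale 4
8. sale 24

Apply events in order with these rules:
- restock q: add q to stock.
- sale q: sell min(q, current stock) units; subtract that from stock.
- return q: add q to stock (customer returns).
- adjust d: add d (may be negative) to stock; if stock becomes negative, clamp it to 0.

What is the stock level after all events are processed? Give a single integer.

Answer: 1

Derivation:
Processing events:
Start: stock = 42
  Event 1 (sale 6): sell min(6,42)=6. stock: 42 - 6 = 36. total_sold = 6
  Event 2 (sale 22): sell min(22,36)=22. stock: 36 - 22 = 14. total_sold = 28
  Event 3 (restock 18): 14 + 18 = 32
  Event 4 (sale 13): sell min(13,32)=13. stock: 32 - 13 = 19. total_sold = 41
  Event 5 (sale 9): sell min(9,19)=9. stock: 19 - 9 = 10. total_sold = 50
  Event 6 (restock 19): 10 + 19 = 29
  Event 7 (sale 4): sell min(4,29)=4. stock: 29 - 4 = 25. total_sold = 54
  Event 8 (sale 24): sell min(24,25)=24. stock: 25 - 24 = 1. total_sold = 78
Final: stock = 1, total_sold = 78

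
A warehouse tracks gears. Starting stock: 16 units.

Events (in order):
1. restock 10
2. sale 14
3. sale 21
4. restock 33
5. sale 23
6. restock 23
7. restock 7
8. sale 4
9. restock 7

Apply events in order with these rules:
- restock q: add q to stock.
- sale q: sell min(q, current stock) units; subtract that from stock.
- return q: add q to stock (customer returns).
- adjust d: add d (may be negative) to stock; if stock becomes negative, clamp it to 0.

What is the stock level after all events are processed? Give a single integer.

Answer: 43

Derivation:
Processing events:
Start: stock = 16
  Event 1 (restock 10): 16 + 10 = 26
  Event 2 (sale 14): sell min(14,26)=14. stock: 26 - 14 = 12. total_sold = 14
  Event 3 (sale 21): sell min(21,12)=12. stock: 12 - 12 = 0. total_sold = 26
  Event 4 (restock 33): 0 + 33 = 33
  Event 5 (sale 23): sell min(23,33)=23. stock: 33 - 23 = 10. total_sold = 49
  Event 6 (restock 23): 10 + 23 = 33
  Event 7 (restock 7): 33 + 7 = 40
  Event 8 (sale 4): sell min(4,40)=4. stock: 40 - 4 = 36. total_sold = 53
  Event 9 (restock 7): 36 + 7 = 43
Final: stock = 43, total_sold = 53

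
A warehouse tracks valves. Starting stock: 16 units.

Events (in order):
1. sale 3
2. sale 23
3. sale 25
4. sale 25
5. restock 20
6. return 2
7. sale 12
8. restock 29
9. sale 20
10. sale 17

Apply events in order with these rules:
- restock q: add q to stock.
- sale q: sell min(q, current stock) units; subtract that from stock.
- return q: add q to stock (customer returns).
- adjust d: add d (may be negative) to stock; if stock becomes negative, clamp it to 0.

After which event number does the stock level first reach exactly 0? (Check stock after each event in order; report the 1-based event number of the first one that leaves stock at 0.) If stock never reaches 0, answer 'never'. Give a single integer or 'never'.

Answer: 2

Derivation:
Processing events:
Start: stock = 16
  Event 1 (sale 3): sell min(3,16)=3. stock: 16 - 3 = 13. total_sold = 3
  Event 2 (sale 23): sell min(23,13)=13. stock: 13 - 13 = 0. total_sold = 16
  Event 3 (sale 25): sell min(25,0)=0. stock: 0 - 0 = 0. total_sold = 16
  Event 4 (sale 25): sell min(25,0)=0. stock: 0 - 0 = 0. total_sold = 16
  Event 5 (restock 20): 0 + 20 = 20
  Event 6 (return 2): 20 + 2 = 22
  Event 7 (sale 12): sell min(12,22)=12. stock: 22 - 12 = 10. total_sold = 28
  Event 8 (restock 29): 10 + 29 = 39
  Event 9 (sale 20): sell min(20,39)=20. stock: 39 - 20 = 19. total_sold = 48
  Event 10 (sale 17): sell min(17,19)=17. stock: 19 - 17 = 2. total_sold = 65
Final: stock = 2, total_sold = 65

First zero at event 2.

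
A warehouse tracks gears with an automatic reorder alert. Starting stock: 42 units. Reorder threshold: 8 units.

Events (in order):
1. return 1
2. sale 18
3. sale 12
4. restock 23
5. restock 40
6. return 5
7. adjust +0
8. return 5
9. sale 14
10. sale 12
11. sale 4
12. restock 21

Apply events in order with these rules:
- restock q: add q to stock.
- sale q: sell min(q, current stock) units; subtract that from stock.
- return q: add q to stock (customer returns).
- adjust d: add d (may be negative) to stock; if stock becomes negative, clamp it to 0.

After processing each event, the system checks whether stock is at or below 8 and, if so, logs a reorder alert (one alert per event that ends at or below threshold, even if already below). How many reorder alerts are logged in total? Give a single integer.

Processing events:
Start: stock = 42
  Event 1 (return 1): 42 + 1 = 43
  Event 2 (sale 18): sell min(18,43)=18. stock: 43 - 18 = 25. total_sold = 18
  Event 3 (sale 12): sell min(12,25)=12. stock: 25 - 12 = 13. total_sold = 30
  Event 4 (restock 23): 13 + 23 = 36
  Event 5 (restock 40): 36 + 40 = 76
  Event 6 (return 5): 76 + 5 = 81
  Event 7 (adjust +0): 81 + 0 = 81
  Event 8 (return 5): 81 + 5 = 86
  Event 9 (sale 14): sell min(14,86)=14. stock: 86 - 14 = 72. total_sold = 44
  Event 10 (sale 12): sell min(12,72)=12. stock: 72 - 12 = 60. total_sold = 56
  Event 11 (sale 4): sell min(4,60)=4. stock: 60 - 4 = 56. total_sold = 60
  Event 12 (restock 21): 56 + 21 = 77
Final: stock = 77, total_sold = 60

Checking against threshold 8:
  After event 1: stock=43 > 8
  After event 2: stock=25 > 8
  After event 3: stock=13 > 8
  After event 4: stock=36 > 8
  After event 5: stock=76 > 8
  After event 6: stock=81 > 8
  After event 7: stock=81 > 8
  After event 8: stock=86 > 8
  After event 9: stock=72 > 8
  After event 10: stock=60 > 8
  After event 11: stock=56 > 8
  After event 12: stock=77 > 8
Alert events: []. Count = 0

Answer: 0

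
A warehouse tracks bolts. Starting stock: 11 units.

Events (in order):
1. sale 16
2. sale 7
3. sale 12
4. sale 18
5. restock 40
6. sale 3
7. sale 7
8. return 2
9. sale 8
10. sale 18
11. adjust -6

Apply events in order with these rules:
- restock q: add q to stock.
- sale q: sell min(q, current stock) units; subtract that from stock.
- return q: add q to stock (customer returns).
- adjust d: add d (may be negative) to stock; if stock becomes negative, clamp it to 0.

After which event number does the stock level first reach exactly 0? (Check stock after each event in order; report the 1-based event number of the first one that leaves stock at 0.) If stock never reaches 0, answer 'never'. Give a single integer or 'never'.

Answer: 1

Derivation:
Processing events:
Start: stock = 11
  Event 1 (sale 16): sell min(16,11)=11. stock: 11 - 11 = 0. total_sold = 11
  Event 2 (sale 7): sell min(7,0)=0. stock: 0 - 0 = 0. total_sold = 11
  Event 3 (sale 12): sell min(12,0)=0. stock: 0 - 0 = 0. total_sold = 11
  Event 4 (sale 18): sell min(18,0)=0. stock: 0 - 0 = 0. total_sold = 11
  Event 5 (restock 40): 0 + 40 = 40
  Event 6 (sale 3): sell min(3,40)=3. stock: 40 - 3 = 37. total_sold = 14
  Event 7 (sale 7): sell min(7,37)=7. stock: 37 - 7 = 30. total_sold = 21
  Event 8 (return 2): 30 + 2 = 32
  Event 9 (sale 8): sell min(8,32)=8. stock: 32 - 8 = 24. total_sold = 29
  Event 10 (sale 18): sell min(18,24)=18. stock: 24 - 18 = 6. total_sold = 47
  Event 11 (adjust -6): 6 + -6 = 0
Final: stock = 0, total_sold = 47

First zero at event 1.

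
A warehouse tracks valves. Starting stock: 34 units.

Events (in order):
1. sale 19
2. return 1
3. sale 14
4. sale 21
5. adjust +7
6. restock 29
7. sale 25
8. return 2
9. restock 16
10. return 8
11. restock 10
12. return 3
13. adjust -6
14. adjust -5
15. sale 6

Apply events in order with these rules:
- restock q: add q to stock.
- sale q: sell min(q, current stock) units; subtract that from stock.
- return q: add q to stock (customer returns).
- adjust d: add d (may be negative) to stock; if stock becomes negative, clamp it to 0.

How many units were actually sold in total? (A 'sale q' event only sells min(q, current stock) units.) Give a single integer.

Answer: 66

Derivation:
Processing events:
Start: stock = 34
  Event 1 (sale 19): sell min(19,34)=19. stock: 34 - 19 = 15. total_sold = 19
  Event 2 (return 1): 15 + 1 = 16
  Event 3 (sale 14): sell min(14,16)=14. stock: 16 - 14 = 2. total_sold = 33
  Event 4 (sale 21): sell min(21,2)=2. stock: 2 - 2 = 0. total_sold = 35
  Event 5 (adjust +7): 0 + 7 = 7
  Event 6 (restock 29): 7 + 29 = 36
  Event 7 (sale 25): sell min(25,36)=25. stock: 36 - 25 = 11. total_sold = 60
  Event 8 (return 2): 11 + 2 = 13
  Event 9 (restock 16): 13 + 16 = 29
  Event 10 (return 8): 29 + 8 = 37
  Event 11 (restock 10): 37 + 10 = 47
  Event 12 (return 3): 47 + 3 = 50
  Event 13 (adjust -6): 50 + -6 = 44
  Event 14 (adjust -5): 44 + -5 = 39
  Event 15 (sale 6): sell min(6,39)=6. stock: 39 - 6 = 33. total_sold = 66
Final: stock = 33, total_sold = 66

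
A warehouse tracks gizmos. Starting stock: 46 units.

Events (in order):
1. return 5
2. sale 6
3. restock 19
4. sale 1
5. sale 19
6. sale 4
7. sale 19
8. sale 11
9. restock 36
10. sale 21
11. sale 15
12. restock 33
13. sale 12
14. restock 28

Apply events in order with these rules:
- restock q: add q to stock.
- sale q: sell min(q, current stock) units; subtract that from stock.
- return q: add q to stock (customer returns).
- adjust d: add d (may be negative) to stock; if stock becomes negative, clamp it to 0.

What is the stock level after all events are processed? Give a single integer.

Processing events:
Start: stock = 46
  Event 1 (return 5): 46 + 5 = 51
  Event 2 (sale 6): sell min(6,51)=6. stock: 51 - 6 = 45. total_sold = 6
  Event 3 (restock 19): 45 + 19 = 64
  Event 4 (sale 1): sell min(1,64)=1. stock: 64 - 1 = 63. total_sold = 7
  Event 5 (sale 19): sell min(19,63)=19. stock: 63 - 19 = 44. total_sold = 26
  Event 6 (sale 4): sell min(4,44)=4. stock: 44 - 4 = 40. total_sold = 30
  Event 7 (sale 19): sell min(19,40)=19. stock: 40 - 19 = 21. total_sold = 49
  Event 8 (sale 11): sell min(11,21)=11. stock: 21 - 11 = 10. total_sold = 60
  Event 9 (restock 36): 10 + 36 = 46
  Event 10 (sale 21): sell min(21,46)=21. stock: 46 - 21 = 25. total_sold = 81
  Event 11 (sale 15): sell min(15,25)=15. stock: 25 - 15 = 10. total_sold = 96
  Event 12 (restock 33): 10 + 33 = 43
  Event 13 (sale 12): sell min(12,43)=12. stock: 43 - 12 = 31. total_sold = 108
  Event 14 (restock 28): 31 + 28 = 59
Final: stock = 59, total_sold = 108

Answer: 59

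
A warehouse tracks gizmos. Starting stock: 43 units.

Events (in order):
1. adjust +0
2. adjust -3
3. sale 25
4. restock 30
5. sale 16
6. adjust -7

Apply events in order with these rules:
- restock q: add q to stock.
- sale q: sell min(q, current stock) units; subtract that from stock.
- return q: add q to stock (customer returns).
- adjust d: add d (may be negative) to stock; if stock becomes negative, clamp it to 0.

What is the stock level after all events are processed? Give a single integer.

Answer: 22

Derivation:
Processing events:
Start: stock = 43
  Event 1 (adjust +0): 43 + 0 = 43
  Event 2 (adjust -3): 43 + -3 = 40
  Event 3 (sale 25): sell min(25,40)=25. stock: 40 - 25 = 15. total_sold = 25
  Event 4 (restock 30): 15 + 30 = 45
  Event 5 (sale 16): sell min(16,45)=16. stock: 45 - 16 = 29. total_sold = 41
  Event 6 (adjust -7): 29 + -7 = 22
Final: stock = 22, total_sold = 41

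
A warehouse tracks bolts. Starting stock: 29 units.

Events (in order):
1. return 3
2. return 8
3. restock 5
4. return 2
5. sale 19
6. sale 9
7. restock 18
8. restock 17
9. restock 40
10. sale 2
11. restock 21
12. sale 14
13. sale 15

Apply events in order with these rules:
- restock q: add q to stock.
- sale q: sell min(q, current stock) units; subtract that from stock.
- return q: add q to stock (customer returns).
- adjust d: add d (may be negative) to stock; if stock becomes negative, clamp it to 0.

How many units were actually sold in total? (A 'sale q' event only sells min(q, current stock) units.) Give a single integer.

Processing events:
Start: stock = 29
  Event 1 (return 3): 29 + 3 = 32
  Event 2 (return 8): 32 + 8 = 40
  Event 3 (restock 5): 40 + 5 = 45
  Event 4 (return 2): 45 + 2 = 47
  Event 5 (sale 19): sell min(19,47)=19. stock: 47 - 19 = 28. total_sold = 19
  Event 6 (sale 9): sell min(9,28)=9. stock: 28 - 9 = 19. total_sold = 28
  Event 7 (restock 18): 19 + 18 = 37
  Event 8 (restock 17): 37 + 17 = 54
  Event 9 (restock 40): 54 + 40 = 94
  Event 10 (sale 2): sell min(2,94)=2. stock: 94 - 2 = 92. total_sold = 30
  Event 11 (restock 21): 92 + 21 = 113
  Event 12 (sale 14): sell min(14,113)=14. stock: 113 - 14 = 99. total_sold = 44
  Event 13 (sale 15): sell min(15,99)=15. stock: 99 - 15 = 84. total_sold = 59
Final: stock = 84, total_sold = 59

Answer: 59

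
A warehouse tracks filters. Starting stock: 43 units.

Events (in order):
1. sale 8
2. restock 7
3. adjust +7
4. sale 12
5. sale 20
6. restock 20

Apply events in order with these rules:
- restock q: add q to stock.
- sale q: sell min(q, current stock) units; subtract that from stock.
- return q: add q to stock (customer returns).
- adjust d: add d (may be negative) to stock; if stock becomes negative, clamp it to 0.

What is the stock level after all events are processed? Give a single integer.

Processing events:
Start: stock = 43
  Event 1 (sale 8): sell min(8,43)=8. stock: 43 - 8 = 35. total_sold = 8
  Event 2 (restock 7): 35 + 7 = 42
  Event 3 (adjust +7): 42 + 7 = 49
  Event 4 (sale 12): sell min(12,49)=12. stock: 49 - 12 = 37. total_sold = 20
  Event 5 (sale 20): sell min(20,37)=20. stock: 37 - 20 = 17. total_sold = 40
  Event 6 (restock 20): 17 + 20 = 37
Final: stock = 37, total_sold = 40

Answer: 37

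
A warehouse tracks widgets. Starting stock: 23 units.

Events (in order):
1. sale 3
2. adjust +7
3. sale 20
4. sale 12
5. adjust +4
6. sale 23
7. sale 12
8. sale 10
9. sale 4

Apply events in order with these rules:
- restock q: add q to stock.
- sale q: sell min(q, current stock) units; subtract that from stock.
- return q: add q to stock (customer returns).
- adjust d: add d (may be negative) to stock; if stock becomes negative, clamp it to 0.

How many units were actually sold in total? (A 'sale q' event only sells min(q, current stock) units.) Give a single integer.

Processing events:
Start: stock = 23
  Event 1 (sale 3): sell min(3,23)=3. stock: 23 - 3 = 20. total_sold = 3
  Event 2 (adjust +7): 20 + 7 = 27
  Event 3 (sale 20): sell min(20,27)=20. stock: 27 - 20 = 7. total_sold = 23
  Event 4 (sale 12): sell min(12,7)=7. stock: 7 - 7 = 0. total_sold = 30
  Event 5 (adjust +4): 0 + 4 = 4
  Event 6 (sale 23): sell min(23,4)=4. stock: 4 - 4 = 0. total_sold = 34
  Event 7 (sale 12): sell min(12,0)=0. stock: 0 - 0 = 0. total_sold = 34
  Event 8 (sale 10): sell min(10,0)=0. stock: 0 - 0 = 0. total_sold = 34
  Event 9 (sale 4): sell min(4,0)=0. stock: 0 - 0 = 0. total_sold = 34
Final: stock = 0, total_sold = 34

Answer: 34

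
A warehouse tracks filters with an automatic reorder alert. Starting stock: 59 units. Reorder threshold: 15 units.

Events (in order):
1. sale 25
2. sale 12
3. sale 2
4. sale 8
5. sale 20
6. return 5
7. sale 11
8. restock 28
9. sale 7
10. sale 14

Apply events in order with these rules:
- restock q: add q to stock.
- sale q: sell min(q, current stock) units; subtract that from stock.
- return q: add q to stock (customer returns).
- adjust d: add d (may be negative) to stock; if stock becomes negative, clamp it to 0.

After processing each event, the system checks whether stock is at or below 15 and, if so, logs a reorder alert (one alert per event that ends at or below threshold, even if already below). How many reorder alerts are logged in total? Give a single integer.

Processing events:
Start: stock = 59
  Event 1 (sale 25): sell min(25,59)=25. stock: 59 - 25 = 34. total_sold = 25
  Event 2 (sale 12): sell min(12,34)=12. stock: 34 - 12 = 22. total_sold = 37
  Event 3 (sale 2): sell min(2,22)=2. stock: 22 - 2 = 20. total_sold = 39
  Event 4 (sale 8): sell min(8,20)=8. stock: 20 - 8 = 12. total_sold = 47
  Event 5 (sale 20): sell min(20,12)=12. stock: 12 - 12 = 0. total_sold = 59
  Event 6 (return 5): 0 + 5 = 5
  Event 7 (sale 11): sell min(11,5)=5. stock: 5 - 5 = 0. total_sold = 64
  Event 8 (restock 28): 0 + 28 = 28
  Event 9 (sale 7): sell min(7,28)=7. stock: 28 - 7 = 21. total_sold = 71
  Event 10 (sale 14): sell min(14,21)=14. stock: 21 - 14 = 7. total_sold = 85
Final: stock = 7, total_sold = 85

Checking against threshold 15:
  After event 1: stock=34 > 15
  After event 2: stock=22 > 15
  After event 3: stock=20 > 15
  After event 4: stock=12 <= 15 -> ALERT
  After event 5: stock=0 <= 15 -> ALERT
  After event 6: stock=5 <= 15 -> ALERT
  After event 7: stock=0 <= 15 -> ALERT
  After event 8: stock=28 > 15
  After event 9: stock=21 > 15
  After event 10: stock=7 <= 15 -> ALERT
Alert events: [4, 5, 6, 7, 10]. Count = 5

Answer: 5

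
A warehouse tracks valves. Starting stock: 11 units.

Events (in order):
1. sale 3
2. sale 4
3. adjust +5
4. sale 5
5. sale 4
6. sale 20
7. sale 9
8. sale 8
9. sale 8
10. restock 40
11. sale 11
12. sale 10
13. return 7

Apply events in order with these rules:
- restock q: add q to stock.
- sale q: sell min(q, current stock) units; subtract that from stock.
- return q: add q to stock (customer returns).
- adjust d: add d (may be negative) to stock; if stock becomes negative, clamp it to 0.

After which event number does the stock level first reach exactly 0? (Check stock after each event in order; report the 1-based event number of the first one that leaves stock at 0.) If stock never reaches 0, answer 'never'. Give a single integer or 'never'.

Processing events:
Start: stock = 11
  Event 1 (sale 3): sell min(3,11)=3. stock: 11 - 3 = 8. total_sold = 3
  Event 2 (sale 4): sell min(4,8)=4. stock: 8 - 4 = 4. total_sold = 7
  Event 3 (adjust +5): 4 + 5 = 9
  Event 4 (sale 5): sell min(5,9)=5. stock: 9 - 5 = 4. total_sold = 12
  Event 5 (sale 4): sell min(4,4)=4. stock: 4 - 4 = 0. total_sold = 16
  Event 6 (sale 20): sell min(20,0)=0. stock: 0 - 0 = 0. total_sold = 16
  Event 7 (sale 9): sell min(9,0)=0. stock: 0 - 0 = 0. total_sold = 16
  Event 8 (sale 8): sell min(8,0)=0. stock: 0 - 0 = 0. total_sold = 16
  Event 9 (sale 8): sell min(8,0)=0. stock: 0 - 0 = 0. total_sold = 16
  Event 10 (restock 40): 0 + 40 = 40
  Event 11 (sale 11): sell min(11,40)=11. stock: 40 - 11 = 29. total_sold = 27
  Event 12 (sale 10): sell min(10,29)=10. stock: 29 - 10 = 19. total_sold = 37
  Event 13 (return 7): 19 + 7 = 26
Final: stock = 26, total_sold = 37

First zero at event 5.

Answer: 5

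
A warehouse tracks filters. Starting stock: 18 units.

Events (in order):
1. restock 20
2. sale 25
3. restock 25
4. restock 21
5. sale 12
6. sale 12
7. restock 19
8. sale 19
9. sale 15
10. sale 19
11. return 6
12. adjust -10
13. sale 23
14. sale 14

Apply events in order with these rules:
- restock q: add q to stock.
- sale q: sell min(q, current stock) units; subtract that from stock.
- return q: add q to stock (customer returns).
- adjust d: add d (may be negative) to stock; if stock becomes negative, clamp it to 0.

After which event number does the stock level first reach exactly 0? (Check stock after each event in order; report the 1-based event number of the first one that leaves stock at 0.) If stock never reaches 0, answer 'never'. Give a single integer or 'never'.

Processing events:
Start: stock = 18
  Event 1 (restock 20): 18 + 20 = 38
  Event 2 (sale 25): sell min(25,38)=25. stock: 38 - 25 = 13. total_sold = 25
  Event 3 (restock 25): 13 + 25 = 38
  Event 4 (restock 21): 38 + 21 = 59
  Event 5 (sale 12): sell min(12,59)=12. stock: 59 - 12 = 47. total_sold = 37
  Event 6 (sale 12): sell min(12,47)=12. stock: 47 - 12 = 35. total_sold = 49
  Event 7 (restock 19): 35 + 19 = 54
  Event 8 (sale 19): sell min(19,54)=19. stock: 54 - 19 = 35. total_sold = 68
  Event 9 (sale 15): sell min(15,35)=15. stock: 35 - 15 = 20. total_sold = 83
  Event 10 (sale 19): sell min(19,20)=19. stock: 20 - 19 = 1. total_sold = 102
  Event 11 (return 6): 1 + 6 = 7
  Event 12 (adjust -10): 7 + -10 = 0 (clamped to 0)
  Event 13 (sale 23): sell min(23,0)=0. stock: 0 - 0 = 0. total_sold = 102
  Event 14 (sale 14): sell min(14,0)=0. stock: 0 - 0 = 0. total_sold = 102
Final: stock = 0, total_sold = 102

First zero at event 12.

Answer: 12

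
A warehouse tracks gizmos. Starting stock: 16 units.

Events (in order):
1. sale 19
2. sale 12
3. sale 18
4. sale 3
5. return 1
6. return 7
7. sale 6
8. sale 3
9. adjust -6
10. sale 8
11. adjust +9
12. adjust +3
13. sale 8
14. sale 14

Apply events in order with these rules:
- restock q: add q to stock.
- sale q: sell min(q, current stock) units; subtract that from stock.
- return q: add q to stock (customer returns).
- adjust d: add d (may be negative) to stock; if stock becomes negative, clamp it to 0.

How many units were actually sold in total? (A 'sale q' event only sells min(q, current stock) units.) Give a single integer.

Answer: 36

Derivation:
Processing events:
Start: stock = 16
  Event 1 (sale 19): sell min(19,16)=16. stock: 16 - 16 = 0. total_sold = 16
  Event 2 (sale 12): sell min(12,0)=0. stock: 0 - 0 = 0. total_sold = 16
  Event 3 (sale 18): sell min(18,0)=0. stock: 0 - 0 = 0. total_sold = 16
  Event 4 (sale 3): sell min(3,0)=0. stock: 0 - 0 = 0. total_sold = 16
  Event 5 (return 1): 0 + 1 = 1
  Event 6 (return 7): 1 + 7 = 8
  Event 7 (sale 6): sell min(6,8)=6. stock: 8 - 6 = 2. total_sold = 22
  Event 8 (sale 3): sell min(3,2)=2. stock: 2 - 2 = 0. total_sold = 24
  Event 9 (adjust -6): 0 + -6 = 0 (clamped to 0)
  Event 10 (sale 8): sell min(8,0)=0. stock: 0 - 0 = 0. total_sold = 24
  Event 11 (adjust +9): 0 + 9 = 9
  Event 12 (adjust +3): 9 + 3 = 12
  Event 13 (sale 8): sell min(8,12)=8. stock: 12 - 8 = 4. total_sold = 32
  Event 14 (sale 14): sell min(14,4)=4. stock: 4 - 4 = 0. total_sold = 36
Final: stock = 0, total_sold = 36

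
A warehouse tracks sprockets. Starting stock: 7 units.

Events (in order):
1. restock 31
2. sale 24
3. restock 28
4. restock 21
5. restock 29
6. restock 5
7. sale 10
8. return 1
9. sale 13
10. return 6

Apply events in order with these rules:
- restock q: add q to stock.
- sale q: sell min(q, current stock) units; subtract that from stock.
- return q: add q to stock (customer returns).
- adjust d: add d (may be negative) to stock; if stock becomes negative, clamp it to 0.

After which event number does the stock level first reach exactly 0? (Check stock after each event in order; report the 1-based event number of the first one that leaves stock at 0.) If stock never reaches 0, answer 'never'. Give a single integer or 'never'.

Answer: never

Derivation:
Processing events:
Start: stock = 7
  Event 1 (restock 31): 7 + 31 = 38
  Event 2 (sale 24): sell min(24,38)=24. stock: 38 - 24 = 14. total_sold = 24
  Event 3 (restock 28): 14 + 28 = 42
  Event 4 (restock 21): 42 + 21 = 63
  Event 5 (restock 29): 63 + 29 = 92
  Event 6 (restock 5): 92 + 5 = 97
  Event 7 (sale 10): sell min(10,97)=10. stock: 97 - 10 = 87. total_sold = 34
  Event 8 (return 1): 87 + 1 = 88
  Event 9 (sale 13): sell min(13,88)=13. stock: 88 - 13 = 75. total_sold = 47
  Event 10 (return 6): 75 + 6 = 81
Final: stock = 81, total_sold = 47

Stock never reaches 0.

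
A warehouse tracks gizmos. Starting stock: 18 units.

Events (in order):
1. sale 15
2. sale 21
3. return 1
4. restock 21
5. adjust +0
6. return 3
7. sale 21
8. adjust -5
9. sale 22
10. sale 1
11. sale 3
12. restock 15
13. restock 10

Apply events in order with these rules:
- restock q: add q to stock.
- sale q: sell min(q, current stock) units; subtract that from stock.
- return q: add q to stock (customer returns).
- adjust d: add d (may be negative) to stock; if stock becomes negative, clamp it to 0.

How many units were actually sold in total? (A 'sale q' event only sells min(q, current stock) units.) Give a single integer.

Answer: 39

Derivation:
Processing events:
Start: stock = 18
  Event 1 (sale 15): sell min(15,18)=15. stock: 18 - 15 = 3. total_sold = 15
  Event 2 (sale 21): sell min(21,3)=3. stock: 3 - 3 = 0. total_sold = 18
  Event 3 (return 1): 0 + 1 = 1
  Event 4 (restock 21): 1 + 21 = 22
  Event 5 (adjust +0): 22 + 0 = 22
  Event 6 (return 3): 22 + 3 = 25
  Event 7 (sale 21): sell min(21,25)=21. stock: 25 - 21 = 4. total_sold = 39
  Event 8 (adjust -5): 4 + -5 = 0 (clamped to 0)
  Event 9 (sale 22): sell min(22,0)=0. stock: 0 - 0 = 0. total_sold = 39
  Event 10 (sale 1): sell min(1,0)=0. stock: 0 - 0 = 0. total_sold = 39
  Event 11 (sale 3): sell min(3,0)=0. stock: 0 - 0 = 0. total_sold = 39
  Event 12 (restock 15): 0 + 15 = 15
  Event 13 (restock 10): 15 + 10 = 25
Final: stock = 25, total_sold = 39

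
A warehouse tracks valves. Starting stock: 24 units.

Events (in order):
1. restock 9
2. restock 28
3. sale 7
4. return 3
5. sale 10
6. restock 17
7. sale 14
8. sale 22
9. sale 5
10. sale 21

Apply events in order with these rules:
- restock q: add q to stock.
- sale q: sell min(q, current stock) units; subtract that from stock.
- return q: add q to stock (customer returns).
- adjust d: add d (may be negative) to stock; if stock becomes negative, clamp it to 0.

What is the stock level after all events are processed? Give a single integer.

Processing events:
Start: stock = 24
  Event 1 (restock 9): 24 + 9 = 33
  Event 2 (restock 28): 33 + 28 = 61
  Event 3 (sale 7): sell min(7,61)=7. stock: 61 - 7 = 54. total_sold = 7
  Event 4 (return 3): 54 + 3 = 57
  Event 5 (sale 10): sell min(10,57)=10. stock: 57 - 10 = 47. total_sold = 17
  Event 6 (restock 17): 47 + 17 = 64
  Event 7 (sale 14): sell min(14,64)=14. stock: 64 - 14 = 50. total_sold = 31
  Event 8 (sale 22): sell min(22,50)=22. stock: 50 - 22 = 28. total_sold = 53
  Event 9 (sale 5): sell min(5,28)=5. stock: 28 - 5 = 23. total_sold = 58
  Event 10 (sale 21): sell min(21,23)=21. stock: 23 - 21 = 2. total_sold = 79
Final: stock = 2, total_sold = 79

Answer: 2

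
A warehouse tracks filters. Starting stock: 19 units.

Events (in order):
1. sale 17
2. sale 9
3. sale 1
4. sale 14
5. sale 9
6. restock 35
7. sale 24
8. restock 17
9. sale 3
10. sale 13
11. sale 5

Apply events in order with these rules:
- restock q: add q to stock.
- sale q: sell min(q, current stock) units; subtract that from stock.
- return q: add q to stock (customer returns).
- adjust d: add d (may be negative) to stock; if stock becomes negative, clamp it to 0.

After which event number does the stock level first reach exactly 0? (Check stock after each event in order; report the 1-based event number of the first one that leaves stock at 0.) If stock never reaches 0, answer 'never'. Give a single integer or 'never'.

Processing events:
Start: stock = 19
  Event 1 (sale 17): sell min(17,19)=17. stock: 19 - 17 = 2. total_sold = 17
  Event 2 (sale 9): sell min(9,2)=2. stock: 2 - 2 = 0. total_sold = 19
  Event 3 (sale 1): sell min(1,0)=0. stock: 0 - 0 = 0. total_sold = 19
  Event 4 (sale 14): sell min(14,0)=0. stock: 0 - 0 = 0. total_sold = 19
  Event 5 (sale 9): sell min(9,0)=0. stock: 0 - 0 = 0. total_sold = 19
  Event 6 (restock 35): 0 + 35 = 35
  Event 7 (sale 24): sell min(24,35)=24. stock: 35 - 24 = 11. total_sold = 43
  Event 8 (restock 17): 11 + 17 = 28
  Event 9 (sale 3): sell min(3,28)=3. stock: 28 - 3 = 25. total_sold = 46
  Event 10 (sale 13): sell min(13,25)=13. stock: 25 - 13 = 12. total_sold = 59
  Event 11 (sale 5): sell min(5,12)=5. stock: 12 - 5 = 7. total_sold = 64
Final: stock = 7, total_sold = 64

First zero at event 2.

Answer: 2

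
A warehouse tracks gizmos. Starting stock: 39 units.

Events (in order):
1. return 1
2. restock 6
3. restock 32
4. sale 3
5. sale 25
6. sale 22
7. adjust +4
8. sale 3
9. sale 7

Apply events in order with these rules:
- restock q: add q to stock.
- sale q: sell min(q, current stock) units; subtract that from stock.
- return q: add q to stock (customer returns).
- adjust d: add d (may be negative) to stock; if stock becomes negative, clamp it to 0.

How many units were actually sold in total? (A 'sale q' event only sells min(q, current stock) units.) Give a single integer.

Processing events:
Start: stock = 39
  Event 1 (return 1): 39 + 1 = 40
  Event 2 (restock 6): 40 + 6 = 46
  Event 3 (restock 32): 46 + 32 = 78
  Event 4 (sale 3): sell min(3,78)=3. stock: 78 - 3 = 75. total_sold = 3
  Event 5 (sale 25): sell min(25,75)=25. stock: 75 - 25 = 50. total_sold = 28
  Event 6 (sale 22): sell min(22,50)=22. stock: 50 - 22 = 28. total_sold = 50
  Event 7 (adjust +4): 28 + 4 = 32
  Event 8 (sale 3): sell min(3,32)=3. stock: 32 - 3 = 29. total_sold = 53
  Event 9 (sale 7): sell min(7,29)=7. stock: 29 - 7 = 22. total_sold = 60
Final: stock = 22, total_sold = 60

Answer: 60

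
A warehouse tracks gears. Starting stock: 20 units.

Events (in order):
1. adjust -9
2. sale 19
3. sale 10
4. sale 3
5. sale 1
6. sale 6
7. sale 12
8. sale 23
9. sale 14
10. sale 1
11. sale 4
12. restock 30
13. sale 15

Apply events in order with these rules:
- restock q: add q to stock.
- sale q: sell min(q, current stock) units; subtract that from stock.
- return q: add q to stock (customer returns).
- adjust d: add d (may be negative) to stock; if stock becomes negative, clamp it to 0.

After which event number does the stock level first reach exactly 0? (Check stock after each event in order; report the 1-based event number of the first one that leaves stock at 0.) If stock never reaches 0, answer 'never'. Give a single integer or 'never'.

Answer: 2

Derivation:
Processing events:
Start: stock = 20
  Event 1 (adjust -9): 20 + -9 = 11
  Event 2 (sale 19): sell min(19,11)=11. stock: 11 - 11 = 0. total_sold = 11
  Event 3 (sale 10): sell min(10,0)=0. stock: 0 - 0 = 0. total_sold = 11
  Event 4 (sale 3): sell min(3,0)=0. stock: 0 - 0 = 0. total_sold = 11
  Event 5 (sale 1): sell min(1,0)=0. stock: 0 - 0 = 0. total_sold = 11
  Event 6 (sale 6): sell min(6,0)=0. stock: 0 - 0 = 0. total_sold = 11
  Event 7 (sale 12): sell min(12,0)=0. stock: 0 - 0 = 0. total_sold = 11
  Event 8 (sale 23): sell min(23,0)=0. stock: 0 - 0 = 0. total_sold = 11
  Event 9 (sale 14): sell min(14,0)=0. stock: 0 - 0 = 0. total_sold = 11
  Event 10 (sale 1): sell min(1,0)=0. stock: 0 - 0 = 0. total_sold = 11
  Event 11 (sale 4): sell min(4,0)=0. stock: 0 - 0 = 0. total_sold = 11
  Event 12 (restock 30): 0 + 30 = 30
  Event 13 (sale 15): sell min(15,30)=15. stock: 30 - 15 = 15. total_sold = 26
Final: stock = 15, total_sold = 26

First zero at event 2.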